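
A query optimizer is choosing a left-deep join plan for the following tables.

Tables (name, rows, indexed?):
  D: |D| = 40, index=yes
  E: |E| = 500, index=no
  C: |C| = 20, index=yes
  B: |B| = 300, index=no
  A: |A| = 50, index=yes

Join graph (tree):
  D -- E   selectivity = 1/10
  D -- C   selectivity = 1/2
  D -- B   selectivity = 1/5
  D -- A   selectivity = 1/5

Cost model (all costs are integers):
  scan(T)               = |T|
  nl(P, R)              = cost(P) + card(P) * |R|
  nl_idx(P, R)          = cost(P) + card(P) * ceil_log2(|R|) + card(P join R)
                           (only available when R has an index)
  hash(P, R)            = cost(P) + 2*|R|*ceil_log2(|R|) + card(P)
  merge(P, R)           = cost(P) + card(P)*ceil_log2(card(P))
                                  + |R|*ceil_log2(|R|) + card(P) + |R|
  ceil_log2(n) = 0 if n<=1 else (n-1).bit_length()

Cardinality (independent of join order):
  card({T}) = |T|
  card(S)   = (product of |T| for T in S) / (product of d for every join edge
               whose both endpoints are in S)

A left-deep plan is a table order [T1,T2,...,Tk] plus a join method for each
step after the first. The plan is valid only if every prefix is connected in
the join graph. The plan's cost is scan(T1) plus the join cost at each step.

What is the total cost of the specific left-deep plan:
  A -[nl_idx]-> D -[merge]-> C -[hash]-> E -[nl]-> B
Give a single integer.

60017870

step 1: scan A: cost=50, card=50
step 2: join D via nl_idx
    card(P join D) = 50*40/(5) = 400
    cost = 50 + 50*6 + 400 = 750
step 3: join C via merge
    card(P join C) = 400*20/(2) = 4000
    cost = 750 + 400*9 + 20*5 + 400 + 20 = 4870
step 4: join E via hash
    card(P join E) = 4000*500/(10) = 200000
    cost = 4870 + 2*500*9 + 4000 = 17870
step 5: join B via nl
    card(P join B) = 200000*300/(5) = 12000000
    cost = 17870 + 200000*300 = 60017870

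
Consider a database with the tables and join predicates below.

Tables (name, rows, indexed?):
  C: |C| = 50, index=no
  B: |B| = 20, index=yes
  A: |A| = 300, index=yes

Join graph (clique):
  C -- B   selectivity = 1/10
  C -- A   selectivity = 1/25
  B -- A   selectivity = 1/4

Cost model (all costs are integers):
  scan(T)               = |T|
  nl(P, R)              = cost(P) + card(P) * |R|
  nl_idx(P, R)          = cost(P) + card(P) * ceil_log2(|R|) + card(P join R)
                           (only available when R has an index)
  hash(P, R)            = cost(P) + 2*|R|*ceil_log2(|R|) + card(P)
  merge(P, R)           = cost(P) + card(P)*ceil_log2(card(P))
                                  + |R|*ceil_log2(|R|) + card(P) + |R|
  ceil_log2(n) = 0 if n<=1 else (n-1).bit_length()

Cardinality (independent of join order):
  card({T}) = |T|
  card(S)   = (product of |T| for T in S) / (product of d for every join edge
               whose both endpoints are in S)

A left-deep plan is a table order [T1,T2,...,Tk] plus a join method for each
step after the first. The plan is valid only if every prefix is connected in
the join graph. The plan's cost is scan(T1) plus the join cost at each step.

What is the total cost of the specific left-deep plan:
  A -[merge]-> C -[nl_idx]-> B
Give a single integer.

6950

step 1: scan A: cost=300, card=300
step 2: join C via merge
    card(P join C) = 300*50/(25) = 600
    cost = 300 + 300*9 + 50*6 + 300 + 50 = 3650
step 3: join B via nl_idx
    card(P join B) = 600*20/(10*4) = 300
    cost = 3650 + 600*5 + 300 = 6950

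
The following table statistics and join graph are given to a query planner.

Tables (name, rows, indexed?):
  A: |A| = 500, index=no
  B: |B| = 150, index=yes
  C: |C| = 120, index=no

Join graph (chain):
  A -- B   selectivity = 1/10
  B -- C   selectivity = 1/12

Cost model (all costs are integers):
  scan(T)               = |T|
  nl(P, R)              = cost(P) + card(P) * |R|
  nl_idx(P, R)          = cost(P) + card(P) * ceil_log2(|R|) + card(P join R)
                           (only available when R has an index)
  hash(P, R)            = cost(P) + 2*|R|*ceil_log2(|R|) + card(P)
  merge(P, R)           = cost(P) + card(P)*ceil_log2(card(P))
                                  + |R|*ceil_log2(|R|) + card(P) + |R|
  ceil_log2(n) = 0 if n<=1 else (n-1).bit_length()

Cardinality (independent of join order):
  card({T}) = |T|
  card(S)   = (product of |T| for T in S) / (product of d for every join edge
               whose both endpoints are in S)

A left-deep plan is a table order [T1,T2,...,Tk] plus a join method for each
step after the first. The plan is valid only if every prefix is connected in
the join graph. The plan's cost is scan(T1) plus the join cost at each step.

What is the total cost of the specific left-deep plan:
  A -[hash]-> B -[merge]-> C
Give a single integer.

step 1: scan A: cost=500, card=500
step 2: join B via hash
    card(P join B) = 500*150/(10) = 7500
    cost = 500 + 2*150*8 + 500 = 3400
step 3: join C via merge
    card(P join C) = 7500*120/(12) = 75000
    cost = 3400 + 7500*13 + 120*7 + 7500 + 120 = 109360

109360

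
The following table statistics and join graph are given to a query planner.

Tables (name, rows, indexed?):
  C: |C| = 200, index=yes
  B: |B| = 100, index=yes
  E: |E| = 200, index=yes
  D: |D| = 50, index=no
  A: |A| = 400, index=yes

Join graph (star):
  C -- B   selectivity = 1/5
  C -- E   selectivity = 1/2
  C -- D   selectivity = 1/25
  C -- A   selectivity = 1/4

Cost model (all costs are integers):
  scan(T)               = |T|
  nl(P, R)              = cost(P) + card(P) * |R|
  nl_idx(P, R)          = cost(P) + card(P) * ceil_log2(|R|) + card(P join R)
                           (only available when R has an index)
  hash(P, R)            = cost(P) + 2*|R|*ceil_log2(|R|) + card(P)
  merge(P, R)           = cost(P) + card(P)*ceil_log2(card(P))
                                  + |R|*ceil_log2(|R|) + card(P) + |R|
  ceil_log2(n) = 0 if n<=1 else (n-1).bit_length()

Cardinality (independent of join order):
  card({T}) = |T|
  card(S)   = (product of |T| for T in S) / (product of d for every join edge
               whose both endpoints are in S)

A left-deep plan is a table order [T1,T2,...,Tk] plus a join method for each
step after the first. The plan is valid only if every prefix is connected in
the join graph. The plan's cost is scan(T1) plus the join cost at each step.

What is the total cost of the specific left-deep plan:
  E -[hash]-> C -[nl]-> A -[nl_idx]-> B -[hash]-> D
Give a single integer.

102004200

step 1: scan E: cost=200, card=200
step 2: join C via hash
    card(P join C) = 200*200/(2) = 20000
    cost = 200 + 2*200*8 + 200 = 3600
step 3: join A via nl
    card(P join A) = 20000*400/(4) = 2000000
    cost = 3600 + 20000*400 = 8003600
step 4: join B via nl_idx
    card(P join B) = 2000000*100/(5) = 40000000
    cost = 8003600 + 2000000*7 + 40000000 = 62003600
step 5: join D via hash
    card(P join D) = 40000000*50/(25) = 80000000
    cost = 62003600 + 2*50*6 + 40000000 = 102004200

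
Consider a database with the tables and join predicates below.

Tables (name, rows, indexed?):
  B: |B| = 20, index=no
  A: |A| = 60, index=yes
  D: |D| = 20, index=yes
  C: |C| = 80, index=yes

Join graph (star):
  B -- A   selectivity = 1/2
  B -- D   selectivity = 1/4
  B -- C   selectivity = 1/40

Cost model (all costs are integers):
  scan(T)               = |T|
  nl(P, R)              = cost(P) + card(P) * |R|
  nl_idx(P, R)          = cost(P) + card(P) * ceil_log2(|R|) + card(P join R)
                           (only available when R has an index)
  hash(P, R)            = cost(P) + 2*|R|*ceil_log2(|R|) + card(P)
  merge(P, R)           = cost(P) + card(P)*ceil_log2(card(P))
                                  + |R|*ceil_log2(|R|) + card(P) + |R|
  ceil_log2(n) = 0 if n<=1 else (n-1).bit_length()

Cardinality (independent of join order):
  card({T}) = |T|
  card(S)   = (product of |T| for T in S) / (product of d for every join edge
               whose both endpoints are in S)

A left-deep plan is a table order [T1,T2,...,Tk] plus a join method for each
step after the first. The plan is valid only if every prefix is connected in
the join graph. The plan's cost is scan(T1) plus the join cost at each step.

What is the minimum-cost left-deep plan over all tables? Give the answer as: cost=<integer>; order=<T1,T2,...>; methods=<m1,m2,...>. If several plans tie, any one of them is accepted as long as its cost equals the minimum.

Selinger DP (subsets sized 1..n):
  {B}: scan cost=20, card=20
  {A}: scan cost=60, card=60
  {D}: scan cost=20, card=20
  {C}: scan cost=80, card=80
  {AB}: card=600; try (B,hash)→320, (A,merge)→560, (B,merge)→600, (A,nl_idx)→740, (A,hash)→760, (A,nl)→1220 …(+1); best=320 via (B,hash)
  {BD}: card=100; try (D,nl_idx)→220, (D,hash)→240, (B,hash)→240, (D,merge)→260, (B,merge)→260, (D,nl)→420 …(+1); best=220 via (D,nl_idx)
  {BC}: card=40; try (C,nl_idx)→200, (B,hash)→360, (C,merge)→780, (B,merge)→840, (C,hash)→1160, (C,nl)→1620 …(+1); best=200 via (C,nl_idx)
  {ABD}: card=3000; try (A,hash)→1040, (D,hash)→1120, (A,merge)→1440, (A,nl_idx)→3820, (A,nl)→6220, (D,nl_idx)→6320 …(+2); best=1040 via (A,hash)
  {ABC}: card=1200; try (A,merge)→900, (A,hash)→960, (A,nl_idx)→1640, (C,hash)→2040, (A,nl)→2600, (C,nl_idx)→5720 …(+2); best=900 via (A,merge)
  {BCD}: card=200; try (D,hash)→440, (D,merge)→600, (D,nl_idx)→600, (D,nl)→1000, (C,nl_idx)→1120, (C,hash)→1440 …(+2); best=440 via (D,hash)
  {ABCD}: card=6000; try (A,hash)→1360, (D,hash)→2300, (A,merge)→2660, (C,hash)→5160, (A,nl_idx)→7640, (A,nl)→12440 …(+6); best=1360 via (A,hash)

cost=1360; order=B,C,D,A; methods=nl_idx,hash,hash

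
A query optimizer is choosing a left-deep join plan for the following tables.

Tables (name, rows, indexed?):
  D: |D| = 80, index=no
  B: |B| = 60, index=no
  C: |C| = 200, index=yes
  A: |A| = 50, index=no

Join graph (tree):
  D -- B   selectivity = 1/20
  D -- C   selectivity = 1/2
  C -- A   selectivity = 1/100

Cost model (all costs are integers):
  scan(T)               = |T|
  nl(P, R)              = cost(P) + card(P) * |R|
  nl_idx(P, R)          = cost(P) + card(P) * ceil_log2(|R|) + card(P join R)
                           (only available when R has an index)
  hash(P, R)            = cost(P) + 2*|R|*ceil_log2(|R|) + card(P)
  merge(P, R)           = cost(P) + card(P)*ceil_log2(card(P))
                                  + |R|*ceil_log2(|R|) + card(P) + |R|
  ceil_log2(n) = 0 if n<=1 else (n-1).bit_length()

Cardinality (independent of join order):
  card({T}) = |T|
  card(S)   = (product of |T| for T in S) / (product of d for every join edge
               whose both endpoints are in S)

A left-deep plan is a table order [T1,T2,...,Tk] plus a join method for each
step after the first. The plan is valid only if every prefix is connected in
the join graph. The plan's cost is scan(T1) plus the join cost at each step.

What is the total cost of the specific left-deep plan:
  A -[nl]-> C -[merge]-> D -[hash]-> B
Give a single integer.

16210

step 1: scan A: cost=50, card=50
step 2: join C via nl
    card(P join C) = 50*200/(100) = 100
    cost = 50 + 50*200 = 10050
step 3: join D via merge
    card(P join D) = 100*80/(2) = 4000
    cost = 10050 + 100*7 + 80*7 + 100 + 80 = 11490
step 4: join B via hash
    card(P join B) = 4000*60/(20) = 12000
    cost = 11490 + 2*60*6 + 4000 = 16210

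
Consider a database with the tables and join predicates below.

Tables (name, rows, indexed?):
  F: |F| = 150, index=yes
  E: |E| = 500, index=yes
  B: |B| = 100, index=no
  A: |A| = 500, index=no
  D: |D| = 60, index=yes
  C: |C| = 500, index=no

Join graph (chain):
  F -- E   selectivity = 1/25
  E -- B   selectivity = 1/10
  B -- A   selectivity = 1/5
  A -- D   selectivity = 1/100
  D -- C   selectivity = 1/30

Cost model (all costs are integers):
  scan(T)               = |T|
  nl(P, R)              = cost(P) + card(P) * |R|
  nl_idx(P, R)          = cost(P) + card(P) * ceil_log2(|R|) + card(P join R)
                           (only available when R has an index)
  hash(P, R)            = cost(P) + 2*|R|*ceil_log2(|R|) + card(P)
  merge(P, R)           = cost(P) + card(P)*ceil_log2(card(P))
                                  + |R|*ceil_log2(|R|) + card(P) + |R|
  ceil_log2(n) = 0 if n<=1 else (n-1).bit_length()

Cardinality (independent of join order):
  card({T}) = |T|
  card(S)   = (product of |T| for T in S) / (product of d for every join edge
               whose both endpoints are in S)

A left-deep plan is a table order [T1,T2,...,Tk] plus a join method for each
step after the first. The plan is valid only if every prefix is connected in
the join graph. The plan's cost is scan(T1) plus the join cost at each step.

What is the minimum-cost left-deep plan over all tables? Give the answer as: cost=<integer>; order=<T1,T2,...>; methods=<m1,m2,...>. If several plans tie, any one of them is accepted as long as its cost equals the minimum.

Selinger DP (subsets sized 1..n):
  {F}: scan cost=150, card=150
  {E}: scan cost=500, card=500
  {B}: scan cost=100, card=100
  {A}: scan cost=500, card=500
  {D}: scan cost=60, card=60
  {C}: scan cost=500, card=500
  {EF}: card=3000; try (F,hash)→3400, (E,nl_idx)→4500, (E,merge)→6500, (F,merge)→6850, (F,nl_idx)→7500, (E,hash)→9300 …(+2); best=3400 via (F,hash)
  {BE}: card=5000; try (B,hash)→2400, (E,merge)→5900, (E,nl_idx)→6000, (B,merge)→6300, (E,hash)→9200, (E,nl)→50100 …(+1); best=2400 via (B,hash)
  {AB}: card=10000; try (B,hash)→2400, (A,merge)→5900, (B,merge)→6300, (A,hash)→9200, (A,nl)→50100, (B,nl)→50500; best=2400 via (B,hash)
  {AD}: card=300; try (D,hash)→1720, (D,nl_idx)→3800, (A,merge)→5480, (D,merge)→5920, (A,hash)→9120, (A,nl)→30060 …(+1); best=1720 via (D,hash)
  {CD}: card=1000; try (D,hash)→1720, (D,nl_idx)→4500, (C,merge)→5480, (D,merge)→5920, (C,hash)→9120, (C,nl)→30060 …(+1); best=1720 via (D,hash)
  {BEF}: card=30000; try (B,hash)→7800, (F,hash)→9800, (B,merge)→43200, (F,nl_idx)→72400, (F,merge)→73750, (B,nl)→303400 …(+1); best=7800 via (B,hash)
  {ABE}: card=500000; try (A,hash)→16400, (E,hash)→21400, (A,merge)→77400, (E,merge)→157400, (E,nl_idx)→592400, (A,nl)→2502400 …(+1); best=16400 via (A,hash)
  {ABD}: card=6000; try (B,hash)→3420, (B,merge)→5520, (D,hash)→13120, (B,nl)→31720, (D,nl_idx)→68400, (D,merge)→152820 …(+1); best=3420 via (B,hash)
  {ACD}: card=5000; try (C,merge)→9720, (C,hash)→11020, (A,hash)→11720, (A,merge)→17720, (C,nl)→151720, (A,nl)→501720; best=9720 via (C,merge)
  {ABEF}: card=3000000; try (A,hash)→46800, (A,merge)→492800, (F,hash)→518800, (F,nl_idx)→7016400, (F,merge)→10017750, (A,nl)→15007800 …(+1); best=46800 via (A,hash)
  {ABDE}: card=300000; try (E,hash)→18420, (E,merge)→92420, (E,nl_idx)→357420, (D,hash)→517120, (E,nl)→3003420, (D,nl_idx)→3316400 …(+2); best=18420 via (E,hash)
  {ABCD}: card=100000; try (B,hash)→16120, (C,hash)→18420, (B,merge)→80520, (C,merge)→92420, (B,nl)→509720, (C,nl)→3003420; best=16120 via (B,hash)
  {ABDEF}: card=1800000; try (F,hash)→320820, (D,hash)→3047520, (F,nl_idx)→4218420, (F,merge)→6019770, (D,nl_idx)→19846800, (F,nl)→45018420 …(+2); best=320820 via (F,hash)
  {ABCDE}: card=5000000; try (E,hash)→125120, (C,hash)→327420, (E,merge)→1821120, (E,nl_idx)→5916120, (C,merge)→6023420, (E,nl)→50016120 …(+1); best=125120 via (E,hash)
  {ABCDEF}: card=30000000; try (C,hash)→2129820, (F,hash)→5127520, (C,merge)→39925820, (F,nl_idx)→70125120, (F,merge)→120126470, (F,nl)→750125120 …(+1); best=2129820 via (C,hash)

cost=2129820; order=A,D,B,E,F,C; methods=hash,hash,hash,hash,hash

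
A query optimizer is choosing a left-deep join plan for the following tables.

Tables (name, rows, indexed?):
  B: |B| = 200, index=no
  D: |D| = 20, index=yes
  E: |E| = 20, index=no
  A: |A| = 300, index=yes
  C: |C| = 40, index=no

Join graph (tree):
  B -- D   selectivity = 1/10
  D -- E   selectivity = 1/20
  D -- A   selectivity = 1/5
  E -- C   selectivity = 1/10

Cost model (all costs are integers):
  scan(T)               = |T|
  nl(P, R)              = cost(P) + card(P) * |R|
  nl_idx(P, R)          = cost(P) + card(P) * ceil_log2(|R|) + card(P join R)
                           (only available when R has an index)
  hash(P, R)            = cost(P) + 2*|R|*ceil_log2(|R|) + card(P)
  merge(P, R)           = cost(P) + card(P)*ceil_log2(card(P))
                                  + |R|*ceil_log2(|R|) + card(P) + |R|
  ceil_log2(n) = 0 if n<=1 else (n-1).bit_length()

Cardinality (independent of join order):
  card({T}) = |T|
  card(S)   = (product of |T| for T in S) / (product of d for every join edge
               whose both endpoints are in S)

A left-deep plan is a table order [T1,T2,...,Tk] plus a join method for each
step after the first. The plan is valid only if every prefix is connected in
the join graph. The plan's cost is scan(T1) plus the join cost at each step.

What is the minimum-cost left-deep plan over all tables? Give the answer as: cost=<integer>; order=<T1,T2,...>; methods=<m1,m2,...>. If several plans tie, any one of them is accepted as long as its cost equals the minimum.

Selinger DP (subsets sized 1..n):
  {B}: scan cost=200, card=200
  {D}: scan cost=20, card=20
  {E}: scan cost=20, card=20
  {A}: scan cost=300, card=300
  {C}: scan cost=40, card=40
  {BD}: card=400; try (D,hash)→600, (D,nl_idx)→1600, (B,merge)→1940, (D,merge)→2120, (B,hash)→3240, (B,nl)→4020 …(+1); best=600 via (D,hash)
  {DE}: card=20; try (D,nl_idx)→140, (E,hash)→240, (D,hash)→240, (E,merge)→260, (D,merge)→260, (E,nl)→420 …(+1); best=140 via (D,nl_idx)
  {AD}: card=1200; try (D,hash)→800, (A,nl_idx)→1400, (D,nl_idx)→3000, (A,merge)→3140, (D,merge)→3420, (A,hash)→5440 …(+2); best=800 via (D,hash)
  {CE}: card=80; try (E,hash)→280, (C,merge)→420, (E,merge)→440, (C,hash)→520, (C,nl)→820, (E,nl)→840; best=280 via (E,hash)
  {BDE}: card=400; try (E,hash)→1200, (B,merge)→2060, (B,hash)→3360, (B,nl)→4140, (E,merge)→4720, (E,nl)→8600; best=1200 via (E,hash)
  {ABD}: card=24000; try (B,hash)→5200, (A,hash)→6400, (A,merge)→7600, (B,merge)→17000, (A,nl_idx)→28200, (A,nl)→120600 …(+1); best=5200 via (B,hash)
  {ADE}: card=1200; try (A,nl_idx)→1520, (E,hash)→2200, (A,merge)→3260, (A,hash)→5560, (A,nl)→6140, (E,merge)→15320 …(+1); best=1520 via (A,nl_idx)
  {CDE}: card=80; try (C,merge)→540, (D,hash)→560, (C,hash)→640, (D,nl_idx)→760, (C,nl)→940, (D,merge)→1040 …(+1); best=540 via (C,merge)
  {ABDE}: card=24000; try (B,hash)→5920, (A,hash)→7000, (A,merge)→8200, (B,merge)→17720, (A,nl_idx)→28800, (E,hash)→29400 …(+4); best=5920 via (B,hash)
  {BCDE}: card=1600; try (C,hash)→2080, (B,merge)→2980, (B,hash)→3820, (C,merge)→5480, (B,nl)→16540, (C,nl)→17200; best=2080 via (C,hash)
  {ACDE}: card=4800; try (C,hash)→3200, (A,merge)→4180, (A,hash)→6020, (A,nl_idx)→6060, (C,merge)→16200, (A,nl)→24540 …(+1); best=3200 via (C,hash)
  {ABCDE}: card=96000; try (A,hash)→9080, (B,hash)→11200, (A,merge)→24280, (C,hash)→30400, (B,merge)→72200, (A,nl_idx)→112480 …(+4); best=9080 via (A,hash)

cost=9080; order=B,D,E,C,A; methods=hash,hash,hash,hash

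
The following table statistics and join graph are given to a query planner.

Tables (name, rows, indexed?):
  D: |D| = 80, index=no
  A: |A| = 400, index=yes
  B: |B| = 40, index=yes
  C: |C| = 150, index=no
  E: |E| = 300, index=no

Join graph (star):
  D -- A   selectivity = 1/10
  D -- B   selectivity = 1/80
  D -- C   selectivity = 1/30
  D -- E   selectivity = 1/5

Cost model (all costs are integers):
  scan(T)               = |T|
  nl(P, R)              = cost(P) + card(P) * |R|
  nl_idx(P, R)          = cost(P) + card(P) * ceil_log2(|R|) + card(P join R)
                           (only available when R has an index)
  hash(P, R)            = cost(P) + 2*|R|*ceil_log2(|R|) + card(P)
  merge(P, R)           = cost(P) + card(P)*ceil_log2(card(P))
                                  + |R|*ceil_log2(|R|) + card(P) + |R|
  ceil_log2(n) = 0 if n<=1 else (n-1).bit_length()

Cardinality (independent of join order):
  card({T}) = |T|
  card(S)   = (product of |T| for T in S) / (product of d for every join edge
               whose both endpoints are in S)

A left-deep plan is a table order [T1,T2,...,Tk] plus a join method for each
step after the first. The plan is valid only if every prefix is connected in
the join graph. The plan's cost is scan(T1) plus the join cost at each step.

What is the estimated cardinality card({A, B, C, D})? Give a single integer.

8000

Tables in S: A(400), B(40), C(150), D(80)
Edges inside S: D-A(d=10), D-B(d=80), D-C(d=30)
numerator = 400 * 40 * 150 * 80 = 192000000
denominator = 10 * 80 * 30 = 24000
card(S) = 192000000 / 24000 = 8000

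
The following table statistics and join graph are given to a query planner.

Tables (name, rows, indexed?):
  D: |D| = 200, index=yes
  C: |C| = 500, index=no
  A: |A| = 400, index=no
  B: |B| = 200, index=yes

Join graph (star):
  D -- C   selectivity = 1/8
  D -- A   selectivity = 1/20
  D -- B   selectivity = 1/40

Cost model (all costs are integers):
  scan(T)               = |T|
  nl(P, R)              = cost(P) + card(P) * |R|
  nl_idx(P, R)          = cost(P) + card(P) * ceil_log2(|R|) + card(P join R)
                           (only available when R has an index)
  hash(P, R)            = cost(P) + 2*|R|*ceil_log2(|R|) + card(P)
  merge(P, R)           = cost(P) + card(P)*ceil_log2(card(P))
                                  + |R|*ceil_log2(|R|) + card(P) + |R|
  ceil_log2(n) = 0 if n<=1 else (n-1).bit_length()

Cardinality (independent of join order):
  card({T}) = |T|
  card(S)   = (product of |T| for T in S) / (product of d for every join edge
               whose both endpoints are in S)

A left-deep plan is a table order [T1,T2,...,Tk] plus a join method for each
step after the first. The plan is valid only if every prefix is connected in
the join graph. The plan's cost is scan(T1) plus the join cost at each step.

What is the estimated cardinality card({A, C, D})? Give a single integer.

Tables in S: A(400), C(500), D(200)
Edges inside S: D-C(d=8), D-A(d=20)
numerator = 400 * 500 * 200 = 40000000
denominator = 8 * 20 = 160
card(S) = 40000000 / 160 = 250000

250000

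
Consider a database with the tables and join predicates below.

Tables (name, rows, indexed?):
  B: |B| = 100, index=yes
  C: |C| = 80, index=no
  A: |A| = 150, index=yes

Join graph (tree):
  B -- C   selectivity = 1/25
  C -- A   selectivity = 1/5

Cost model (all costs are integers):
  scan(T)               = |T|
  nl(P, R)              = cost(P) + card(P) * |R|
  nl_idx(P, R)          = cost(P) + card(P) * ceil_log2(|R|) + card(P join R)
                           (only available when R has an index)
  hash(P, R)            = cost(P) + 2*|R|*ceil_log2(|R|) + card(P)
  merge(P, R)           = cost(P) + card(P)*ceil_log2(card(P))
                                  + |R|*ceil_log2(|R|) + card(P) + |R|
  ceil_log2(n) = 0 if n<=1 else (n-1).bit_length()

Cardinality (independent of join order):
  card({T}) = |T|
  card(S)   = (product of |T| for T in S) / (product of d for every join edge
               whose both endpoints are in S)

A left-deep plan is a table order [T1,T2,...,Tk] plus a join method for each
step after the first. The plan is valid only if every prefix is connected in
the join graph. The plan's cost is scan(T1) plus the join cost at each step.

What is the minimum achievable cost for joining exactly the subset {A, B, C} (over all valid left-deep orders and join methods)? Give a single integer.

Selinger DP over subsets of {A,B,C}:
  {B}: scan cost=100, card=100
  {C}: scan cost=80, card=80
  {A}: scan cost=150, card=150
  {BC}: card=320; try (B,nl_idx)→960, (C,hash)→1320, (B,merge)→1520, (C,merge)→1540, (B,hash)→1560, (B,nl)→8080 …(+1); best=960 via (B,nl_idx)
  {AC}: card=2400; try (C,hash)→1420, (A,merge)→2070, (C,merge)→2140, (A,hash)→2560, (A,nl_idx)→3120, (A,nl)→12080 …(+1); best=1420 via (C,hash)
  {ABC}: card=9600; try (A,hash)→3680, (B,hash)→5220, (A,merge)→5510, (A,nl_idx)→13120, (B,nl_idx)→27820, (B,merge)→33420 …(+2); best=3680 via (A,hash)

3680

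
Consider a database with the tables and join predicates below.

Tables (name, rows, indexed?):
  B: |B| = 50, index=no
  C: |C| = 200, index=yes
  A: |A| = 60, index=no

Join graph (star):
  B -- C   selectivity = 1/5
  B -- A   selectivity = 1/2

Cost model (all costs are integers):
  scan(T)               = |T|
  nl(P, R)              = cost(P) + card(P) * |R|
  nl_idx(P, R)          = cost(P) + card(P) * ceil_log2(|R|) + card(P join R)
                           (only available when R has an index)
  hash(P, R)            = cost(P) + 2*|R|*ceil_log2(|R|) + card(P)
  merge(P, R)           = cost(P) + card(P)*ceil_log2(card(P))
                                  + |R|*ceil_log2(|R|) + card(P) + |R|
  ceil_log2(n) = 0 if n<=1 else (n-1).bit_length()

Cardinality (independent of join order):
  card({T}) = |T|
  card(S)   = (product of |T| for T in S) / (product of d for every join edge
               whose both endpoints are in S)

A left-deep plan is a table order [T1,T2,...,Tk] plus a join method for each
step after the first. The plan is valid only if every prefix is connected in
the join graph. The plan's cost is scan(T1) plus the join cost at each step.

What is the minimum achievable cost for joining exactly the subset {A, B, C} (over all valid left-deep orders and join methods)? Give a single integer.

3720

Selinger DP over subsets of {A,B,C}:
  {B}: scan cost=50, card=50
  {C}: scan cost=200, card=200
  {A}: scan cost=60, card=60
  {BC}: card=2000; try (B,hash)→1000, (C,merge)→2200, (B,merge)→2350, (C,nl_idx)→2450, (C,hash)→3300, (C,nl)→10050 …(+1); best=1000 via (B,hash)
  {AB}: card=1500; try (B,hash)→720, (A,hash)→820, (A,merge)→820, (B,merge)→830, (A,nl)→3050, (B,nl)→3060; best=720 via (B,hash)
  {ABC}: card=60000; try (A,hash)→3720, (C,hash)→5420, (C,merge)→20520, (A,merge)→25420, (C,nl_idx)→72720, (A,nl)→121000 …(+1); best=3720 via (A,hash)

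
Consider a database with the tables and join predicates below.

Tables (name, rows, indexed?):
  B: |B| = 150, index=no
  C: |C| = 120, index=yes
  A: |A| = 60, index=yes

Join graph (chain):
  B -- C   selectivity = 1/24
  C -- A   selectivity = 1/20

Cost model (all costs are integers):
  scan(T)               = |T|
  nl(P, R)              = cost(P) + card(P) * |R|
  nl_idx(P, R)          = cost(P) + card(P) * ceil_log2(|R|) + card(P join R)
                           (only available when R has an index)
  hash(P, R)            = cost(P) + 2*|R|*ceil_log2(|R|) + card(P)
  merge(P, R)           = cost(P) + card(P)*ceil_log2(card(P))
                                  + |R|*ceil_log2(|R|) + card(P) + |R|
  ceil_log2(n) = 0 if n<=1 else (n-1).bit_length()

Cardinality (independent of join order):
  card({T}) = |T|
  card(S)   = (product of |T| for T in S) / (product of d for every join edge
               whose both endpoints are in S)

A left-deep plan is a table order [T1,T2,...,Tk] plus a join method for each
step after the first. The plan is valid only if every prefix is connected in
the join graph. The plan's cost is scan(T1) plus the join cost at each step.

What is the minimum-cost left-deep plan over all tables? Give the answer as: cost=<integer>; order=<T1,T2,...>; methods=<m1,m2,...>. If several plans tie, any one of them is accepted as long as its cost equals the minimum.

cost=3420; order=B,C,A; methods=nl_idx,hash

Selinger DP (subsets sized 1..n):
  {B}: scan cost=150, card=150
  {C}: scan cost=120, card=120
  {A}: scan cost=60, card=60
  {BC}: card=750; try (C,nl_idx)→1950, (C,hash)→1980, (B,merge)→2430, (C,merge)→2460, (B,hash)→2640, (B,nl)→18120 …(+1); best=1950 via (C,nl_idx)
  {AC}: card=360; try (C,nl_idx)→840, (A,hash)→960, (A,nl_idx)→1200, (C,merge)→1440, (A,merge)→1500, (C,hash)→1800 …(+2); best=840 via (C,nl_idx)
  {ABC}: card=2250; try (A,hash)→3420, (B,hash)→3600, (B,merge)→5790, (A,nl_idx)→8700, (A,merge)→10620, (A,nl)→46950 …(+1); best=3420 via (A,hash)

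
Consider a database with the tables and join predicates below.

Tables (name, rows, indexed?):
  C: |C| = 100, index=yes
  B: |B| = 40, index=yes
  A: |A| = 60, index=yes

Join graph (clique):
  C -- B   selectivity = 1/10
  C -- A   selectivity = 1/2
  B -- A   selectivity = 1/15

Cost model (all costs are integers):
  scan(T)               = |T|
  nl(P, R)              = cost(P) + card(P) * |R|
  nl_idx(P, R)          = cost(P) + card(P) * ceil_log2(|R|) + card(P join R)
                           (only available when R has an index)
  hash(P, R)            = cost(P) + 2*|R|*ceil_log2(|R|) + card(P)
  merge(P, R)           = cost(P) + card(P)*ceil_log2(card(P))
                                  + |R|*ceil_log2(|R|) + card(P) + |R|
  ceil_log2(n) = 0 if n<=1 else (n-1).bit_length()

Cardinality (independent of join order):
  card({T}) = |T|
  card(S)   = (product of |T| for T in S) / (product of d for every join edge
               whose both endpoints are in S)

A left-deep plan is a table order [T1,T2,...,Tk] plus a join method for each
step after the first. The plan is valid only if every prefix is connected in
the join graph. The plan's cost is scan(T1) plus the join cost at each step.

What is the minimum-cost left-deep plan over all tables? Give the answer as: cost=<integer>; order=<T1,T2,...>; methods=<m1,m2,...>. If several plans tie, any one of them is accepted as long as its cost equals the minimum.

cost=1800; order=C,B,A; methods=hash,hash

Selinger DP (subsets sized 1..n):
  {C}: scan cost=100, card=100
  {B}: scan cost=40, card=40
  {A}: scan cost=60, card=60
  {BC}: card=400; try (B,hash)→680, (C,nl_idx)→720, (B,nl_idx)→1100, (C,merge)→1120, (B,merge)→1180, (C,hash)→1480 …(+2); best=680 via (B,hash)
  {AC}: card=3000; try (A,hash)→920, (C,merge)→1280, (A,merge)→1320, (C,hash)→1520, (C,nl_idx)→3480, (A,nl_idx)→3700 …(+2); best=920 via (A,hash)
  {AB}: card=160; try (A,nl_idx)→440, (B,nl_idx)→580, (B,hash)→600, (A,merge)→740, (B,merge)→760, (A,hash)→800 …(+2); best=440 via (A,nl_idx)
  {ABC}: card=800; try (A,hash)→1800, (C,hash)→2000, (C,nl_idx)→2360, (C,merge)→2680, (A,nl_idx)→3880, (B,hash)→4400 …(+6); best=1800 via (A,hash)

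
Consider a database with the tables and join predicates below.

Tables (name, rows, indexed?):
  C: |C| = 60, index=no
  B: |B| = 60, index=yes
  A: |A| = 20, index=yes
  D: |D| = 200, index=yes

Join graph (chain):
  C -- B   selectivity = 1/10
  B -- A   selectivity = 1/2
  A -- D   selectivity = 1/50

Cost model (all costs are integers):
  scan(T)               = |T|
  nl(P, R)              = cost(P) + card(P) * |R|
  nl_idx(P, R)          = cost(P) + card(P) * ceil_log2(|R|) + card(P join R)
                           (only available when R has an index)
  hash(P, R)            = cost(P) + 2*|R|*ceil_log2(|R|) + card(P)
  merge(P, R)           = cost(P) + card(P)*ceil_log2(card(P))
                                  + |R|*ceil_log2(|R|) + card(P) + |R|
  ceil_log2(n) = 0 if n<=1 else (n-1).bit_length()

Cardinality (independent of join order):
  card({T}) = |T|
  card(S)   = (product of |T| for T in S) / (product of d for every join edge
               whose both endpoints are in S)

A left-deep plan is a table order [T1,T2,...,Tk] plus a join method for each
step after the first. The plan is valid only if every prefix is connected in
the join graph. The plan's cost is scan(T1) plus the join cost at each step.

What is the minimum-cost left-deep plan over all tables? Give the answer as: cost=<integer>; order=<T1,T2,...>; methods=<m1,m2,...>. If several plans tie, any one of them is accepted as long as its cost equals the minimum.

Selinger DP (subsets sized 1..n):
  {C}: scan cost=60, card=60
  {B}: scan cost=60, card=60
  {A}: scan cost=20, card=20
  {D}: scan cost=200, card=200
  {BC}: card=360; try (B,nl_idx)→780, (C,hash)→840, (B,hash)→840, (C,merge)→900, (B,merge)→900, (C,nl)→3660 …(+1); best=780 via (B,nl_idx)
  {AB}: card=600; try (A,hash)→320, (B,merge)→560, (A,merge)→600, (B,nl_idx)→740, (B,hash)→760, (A,nl_idx)→960 …(+2); best=320 via (A,hash)
  {AD}: card=80; try (D,nl_idx)→260, (A,hash)→600, (A,nl_idx)→1280, (D,merge)→1940, (A,merge)→2120, (D,hash)→3240 …(+2); best=260 via (D,nl_idx)
  {ABC}: card=3600; try (A,hash)→1340, (C,hash)→1640, (A,merge)→4500, (A,nl_idx)→6180, (C,merge)→7340, (A,nl)→7980 …(+1); best=1340 via (A,hash)
  {ABD}: card=2400; try (B,hash)→1060, (B,merge)→1320, (B,nl_idx)→3140, (D,hash)→4120, (B,nl)→5060, (D,nl_idx)→7520 …(+2); best=1060 via (B,hash)
  {ABCD}: card=14400; try (C,hash)→4180, (D,hash)→8140, (C,merge)→32680, (D,nl_idx)→44540, (D,merge)→49940, (C,nl)→145060 …(+1); best=4180 via (C,hash)

cost=4180; order=A,D,B,C; methods=nl_idx,hash,hash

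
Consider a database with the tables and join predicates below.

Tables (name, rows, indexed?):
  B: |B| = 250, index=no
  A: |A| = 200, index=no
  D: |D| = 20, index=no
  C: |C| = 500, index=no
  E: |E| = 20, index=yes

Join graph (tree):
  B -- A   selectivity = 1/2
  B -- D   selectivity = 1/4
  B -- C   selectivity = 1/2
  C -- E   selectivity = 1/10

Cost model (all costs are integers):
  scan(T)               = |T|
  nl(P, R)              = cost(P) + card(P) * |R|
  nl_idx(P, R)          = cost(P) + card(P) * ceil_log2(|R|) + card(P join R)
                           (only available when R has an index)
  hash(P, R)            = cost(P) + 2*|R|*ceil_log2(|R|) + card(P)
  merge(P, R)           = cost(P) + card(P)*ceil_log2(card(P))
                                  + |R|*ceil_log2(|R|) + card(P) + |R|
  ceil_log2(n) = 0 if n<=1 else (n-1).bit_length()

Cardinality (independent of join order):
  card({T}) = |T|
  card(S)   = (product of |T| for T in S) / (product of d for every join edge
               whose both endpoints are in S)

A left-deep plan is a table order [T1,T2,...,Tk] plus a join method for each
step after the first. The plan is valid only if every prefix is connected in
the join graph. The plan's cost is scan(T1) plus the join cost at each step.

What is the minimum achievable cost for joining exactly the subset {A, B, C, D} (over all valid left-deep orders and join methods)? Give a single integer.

139150

Selinger DP over subsets of {A,B,C,D}:
  {B}: scan cost=250, card=250
  {A}: scan cost=200, card=200
  {D}: scan cost=20, card=20
  {C}: scan cost=500, card=500
  {AB}: card=25000; try (A,hash)→3700, (B,merge)→4250, (A,merge)→4300, (B,hash)→4400, (B,nl)→50200, (A,nl)→50250; best=3700 via (A,hash)
  {BD}: card=1250; try (D,hash)→700, (B,merge)→2390, (D,merge)→2620, (B,hash)→4040, (B,nl)→5020, (D,nl)→5250; best=700 via (D,hash)
  {BC}: card=62500; try (B,hash)→5000, (C,merge)→7500, (B,merge)→7750, (C,hash)→9500, (C,nl)→125250, (B,nl)→125500; best=5000 via (B,hash)
  {ABD}: card=125000; try (A,hash)→5150, (A,merge)→17500, (D,hash)→28900, (A,nl)→250700, (D,merge)→403820, (D,nl)→503700; best=5150 via (A,hash)
  {ABC}: card=6250000; try (C,hash)→37700, (A,hash)→70700, (C,merge)→408700, (A,merge)→1069300, (C,nl)→12503700, (A,nl)→12505000; best=37700 via (C,hash)
  {BCD}: card=312500; try (C,hash)→10950, (C,merge)→20700, (D,hash)→67700, (C,nl)→625700, (D,merge)→1067620, (D,nl)→1255000; best=10950 via (C,hash)
  {ABCD}: card=31250000; try (C,hash)→139150, (A,hash)→326650, (C,merge)→2260150, (A,merge)→6262750, (D,hash)→6287900, (C,nl)→62505150 …(+3); best=139150 via (C,hash)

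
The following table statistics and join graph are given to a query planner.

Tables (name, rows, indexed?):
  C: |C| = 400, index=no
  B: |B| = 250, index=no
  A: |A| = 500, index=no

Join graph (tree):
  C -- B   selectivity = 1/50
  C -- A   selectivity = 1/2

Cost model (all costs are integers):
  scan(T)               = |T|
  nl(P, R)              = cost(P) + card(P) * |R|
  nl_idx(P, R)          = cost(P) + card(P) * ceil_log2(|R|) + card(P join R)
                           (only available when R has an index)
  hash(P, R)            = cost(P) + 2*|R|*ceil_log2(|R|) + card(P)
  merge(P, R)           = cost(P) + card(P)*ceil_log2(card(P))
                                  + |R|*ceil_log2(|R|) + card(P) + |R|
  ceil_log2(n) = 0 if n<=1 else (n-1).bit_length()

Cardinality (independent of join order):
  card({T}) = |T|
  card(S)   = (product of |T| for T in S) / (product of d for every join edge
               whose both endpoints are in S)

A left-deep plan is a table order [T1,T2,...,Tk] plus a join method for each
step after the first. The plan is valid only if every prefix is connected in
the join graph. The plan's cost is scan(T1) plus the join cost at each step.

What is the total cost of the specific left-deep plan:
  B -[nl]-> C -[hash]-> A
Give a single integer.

step 1: scan B: cost=250, card=250
step 2: join C via nl
    card(P join C) = 250*400/(50) = 2000
    cost = 250 + 250*400 = 100250
step 3: join A via hash
    card(P join A) = 2000*500/(2) = 500000
    cost = 100250 + 2*500*9 + 2000 = 111250

111250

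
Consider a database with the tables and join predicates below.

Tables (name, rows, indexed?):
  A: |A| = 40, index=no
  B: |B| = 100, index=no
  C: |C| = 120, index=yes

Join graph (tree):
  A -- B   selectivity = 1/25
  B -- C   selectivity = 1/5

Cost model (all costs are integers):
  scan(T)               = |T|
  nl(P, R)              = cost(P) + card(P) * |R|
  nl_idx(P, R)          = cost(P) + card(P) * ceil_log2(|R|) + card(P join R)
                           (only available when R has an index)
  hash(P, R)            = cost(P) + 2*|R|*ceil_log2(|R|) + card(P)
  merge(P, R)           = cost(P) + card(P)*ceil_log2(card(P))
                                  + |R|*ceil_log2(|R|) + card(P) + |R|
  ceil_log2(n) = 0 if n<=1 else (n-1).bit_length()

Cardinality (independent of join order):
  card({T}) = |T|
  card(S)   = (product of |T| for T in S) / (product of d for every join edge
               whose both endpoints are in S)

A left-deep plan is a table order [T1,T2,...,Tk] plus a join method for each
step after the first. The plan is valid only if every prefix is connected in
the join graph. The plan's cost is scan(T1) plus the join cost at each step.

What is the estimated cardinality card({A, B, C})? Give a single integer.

Tables in S: A(40), B(100), C(120)
Edges inside S: A-B(d=25), B-C(d=5)
numerator = 40 * 100 * 120 = 480000
denominator = 25 * 5 = 125
card(S) = 480000 / 125 = 3840

3840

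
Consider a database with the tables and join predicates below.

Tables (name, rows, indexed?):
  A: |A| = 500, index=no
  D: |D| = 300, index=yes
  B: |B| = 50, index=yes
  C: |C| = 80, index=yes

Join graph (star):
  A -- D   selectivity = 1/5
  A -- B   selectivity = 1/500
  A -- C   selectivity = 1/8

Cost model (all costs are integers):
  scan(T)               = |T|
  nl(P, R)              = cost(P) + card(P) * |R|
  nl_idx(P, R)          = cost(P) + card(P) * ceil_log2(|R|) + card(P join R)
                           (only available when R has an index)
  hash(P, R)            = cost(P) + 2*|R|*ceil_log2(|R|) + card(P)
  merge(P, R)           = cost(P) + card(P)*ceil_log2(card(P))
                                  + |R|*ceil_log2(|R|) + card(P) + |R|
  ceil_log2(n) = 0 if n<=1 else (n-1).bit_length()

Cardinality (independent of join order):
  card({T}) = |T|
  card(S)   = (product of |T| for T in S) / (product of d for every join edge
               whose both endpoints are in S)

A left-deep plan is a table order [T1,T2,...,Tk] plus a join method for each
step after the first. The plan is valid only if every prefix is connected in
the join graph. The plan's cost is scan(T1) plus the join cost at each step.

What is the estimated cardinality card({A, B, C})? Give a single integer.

500

Tables in S: A(500), B(50), C(80)
Edges inside S: A-B(d=500), A-C(d=8)
numerator = 500 * 50 * 80 = 2000000
denominator = 500 * 8 = 4000
card(S) = 2000000 / 4000 = 500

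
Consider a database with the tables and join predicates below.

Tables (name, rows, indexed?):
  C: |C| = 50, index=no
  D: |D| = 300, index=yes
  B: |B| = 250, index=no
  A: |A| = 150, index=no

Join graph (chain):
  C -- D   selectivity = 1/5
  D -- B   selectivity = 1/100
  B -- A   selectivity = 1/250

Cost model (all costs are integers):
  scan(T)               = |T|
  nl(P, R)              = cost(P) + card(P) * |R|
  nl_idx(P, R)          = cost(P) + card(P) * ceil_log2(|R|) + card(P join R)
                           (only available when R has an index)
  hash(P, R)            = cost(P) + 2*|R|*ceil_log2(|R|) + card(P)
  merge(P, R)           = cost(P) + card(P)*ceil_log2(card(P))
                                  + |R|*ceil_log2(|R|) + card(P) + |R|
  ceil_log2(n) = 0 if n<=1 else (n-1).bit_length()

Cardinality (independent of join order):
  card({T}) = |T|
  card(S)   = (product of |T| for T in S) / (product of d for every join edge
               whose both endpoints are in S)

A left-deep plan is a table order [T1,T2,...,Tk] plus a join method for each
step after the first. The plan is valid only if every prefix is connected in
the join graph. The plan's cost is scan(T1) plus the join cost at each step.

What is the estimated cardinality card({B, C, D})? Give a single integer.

Tables in S: B(250), C(50), D(300)
Edges inside S: C-D(d=5), D-B(d=100)
numerator = 250 * 50 * 300 = 3750000
denominator = 5 * 100 = 500
card(S) = 3750000 / 500 = 7500

7500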